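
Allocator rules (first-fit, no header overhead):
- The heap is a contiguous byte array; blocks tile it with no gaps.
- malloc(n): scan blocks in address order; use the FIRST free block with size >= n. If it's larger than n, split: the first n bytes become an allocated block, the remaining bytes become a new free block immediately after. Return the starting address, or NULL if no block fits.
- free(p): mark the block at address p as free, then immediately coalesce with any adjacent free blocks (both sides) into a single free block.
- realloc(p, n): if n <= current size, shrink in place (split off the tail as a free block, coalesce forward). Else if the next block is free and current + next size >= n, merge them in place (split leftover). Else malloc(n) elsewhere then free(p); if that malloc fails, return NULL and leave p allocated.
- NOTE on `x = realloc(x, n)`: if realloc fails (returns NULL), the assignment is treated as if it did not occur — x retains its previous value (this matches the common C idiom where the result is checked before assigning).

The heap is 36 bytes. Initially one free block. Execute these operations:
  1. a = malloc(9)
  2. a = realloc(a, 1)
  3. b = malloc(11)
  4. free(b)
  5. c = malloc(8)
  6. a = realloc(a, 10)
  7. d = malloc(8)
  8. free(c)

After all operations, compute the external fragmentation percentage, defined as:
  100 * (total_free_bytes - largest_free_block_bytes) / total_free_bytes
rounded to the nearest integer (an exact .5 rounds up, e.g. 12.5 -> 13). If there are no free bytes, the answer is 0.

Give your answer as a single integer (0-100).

Op 1: a = malloc(9) -> a = 0; heap: [0-8 ALLOC][9-35 FREE]
Op 2: a = realloc(a, 1) -> a = 0; heap: [0-0 ALLOC][1-35 FREE]
Op 3: b = malloc(11) -> b = 1; heap: [0-0 ALLOC][1-11 ALLOC][12-35 FREE]
Op 4: free(b) -> (freed b); heap: [0-0 ALLOC][1-35 FREE]
Op 5: c = malloc(8) -> c = 1; heap: [0-0 ALLOC][1-8 ALLOC][9-35 FREE]
Op 6: a = realloc(a, 10) -> a = 9; heap: [0-0 FREE][1-8 ALLOC][9-18 ALLOC][19-35 FREE]
Op 7: d = malloc(8) -> d = 19; heap: [0-0 FREE][1-8 ALLOC][9-18 ALLOC][19-26 ALLOC][27-35 FREE]
Op 8: free(c) -> (freed c); heap: [0-8 FREE][9-18 ALLOC][19-26 ALLOC][27-35 FREE]
Free blocks: [9 9] total_free=18 largest=9 -> 100*(18-9)/18 = 900/18 = 50

Answer: 50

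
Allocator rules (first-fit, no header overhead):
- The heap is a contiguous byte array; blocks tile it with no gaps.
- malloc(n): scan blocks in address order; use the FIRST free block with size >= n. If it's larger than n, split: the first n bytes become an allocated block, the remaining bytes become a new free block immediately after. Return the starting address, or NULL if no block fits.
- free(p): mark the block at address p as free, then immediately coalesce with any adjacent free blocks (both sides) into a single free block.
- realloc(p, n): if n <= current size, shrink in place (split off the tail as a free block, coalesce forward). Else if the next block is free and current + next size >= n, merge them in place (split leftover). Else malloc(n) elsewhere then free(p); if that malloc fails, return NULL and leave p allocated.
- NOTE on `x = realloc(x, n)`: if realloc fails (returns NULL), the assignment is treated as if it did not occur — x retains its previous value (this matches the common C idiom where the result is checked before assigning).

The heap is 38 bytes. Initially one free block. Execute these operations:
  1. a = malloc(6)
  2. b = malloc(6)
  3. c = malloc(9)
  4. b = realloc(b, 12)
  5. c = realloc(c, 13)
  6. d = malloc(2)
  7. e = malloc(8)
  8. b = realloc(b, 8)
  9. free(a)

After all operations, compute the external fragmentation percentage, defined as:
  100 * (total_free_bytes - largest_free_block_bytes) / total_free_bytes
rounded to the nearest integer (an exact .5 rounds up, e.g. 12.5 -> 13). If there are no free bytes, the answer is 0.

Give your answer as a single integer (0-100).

Op 1: a = malloc(6) -> a = 0; heap: [0-5 ALLOC][6-37 FREE]
Op 2: b = malloc(6) -> b = 6; heap: [0-5 ALLOC][6-11 ALLOC][12-37 FREE]
Op 3: c = malloc(9) -> c = 12; heap: [0-5 ALLOC][6-11 ALLOC][12-20 ALLOC][21-37 FREE]
Op 4: b = realloc(b, 12) -> b = 21; heap: [0-5 ALLOC][6-11 FREE][12-20 ALLOC][21-32 ALLOC][33-37 FREE]
Op 5: c = realloc(c, 13) -> NULL (c unchanged); heap: [0-5 ALLOC][6-11 FREE][12-20 ALLOC][21-32 ALLOC][33-37 FREE]
Op 6: d = malloc(2) -> d = 6; heap: [0-5 ALLOC][6-7 ALLOC][8-11 FREE][12-20 ALLOC][21-32 ALLOC][33-37 FREE]
Op 7: e = malloc(8) -> e = NULL; heap: [0-5 ALLOC][6-7 ALLOC][8-11 FREE][12-20 ALLOC][21-32 ALLOC][33-37 FREE]
Op 8: b = realloc(b, 8) -> b = 21; heap: [0-5 ALLOC][6-7 ALLOC][8-11 FREE][12-20 ALLOC][21-28 ALLOC][29-37 FREE]
Op 9: free(a) -> (freed a); heap: [0-5 FREE][6-7 ALLOC][8-11 FREE][12-20 ALLOC][21-28 ALLOC][29-37 FREE]
Free blocks: [6 4 9] total_free=19 largest=9 -> 100*(19-9)/19 = 1000/19 ≈ 52.632 -> rounds to 53

Answer: 53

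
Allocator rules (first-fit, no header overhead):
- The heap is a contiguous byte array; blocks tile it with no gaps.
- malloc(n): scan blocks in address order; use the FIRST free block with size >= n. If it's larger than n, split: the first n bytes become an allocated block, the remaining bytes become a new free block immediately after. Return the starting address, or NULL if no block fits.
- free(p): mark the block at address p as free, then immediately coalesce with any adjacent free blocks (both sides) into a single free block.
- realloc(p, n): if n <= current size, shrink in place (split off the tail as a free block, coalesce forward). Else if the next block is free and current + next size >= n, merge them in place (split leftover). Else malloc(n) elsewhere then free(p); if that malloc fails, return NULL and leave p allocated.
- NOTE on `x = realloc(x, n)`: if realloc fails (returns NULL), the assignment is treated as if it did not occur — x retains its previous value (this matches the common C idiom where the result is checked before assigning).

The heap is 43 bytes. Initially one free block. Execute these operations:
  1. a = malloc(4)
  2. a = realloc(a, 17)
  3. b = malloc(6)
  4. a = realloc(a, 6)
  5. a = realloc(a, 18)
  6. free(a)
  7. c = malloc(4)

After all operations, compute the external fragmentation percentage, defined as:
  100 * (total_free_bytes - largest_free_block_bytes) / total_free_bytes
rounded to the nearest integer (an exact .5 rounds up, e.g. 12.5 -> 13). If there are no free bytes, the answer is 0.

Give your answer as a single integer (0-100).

Op 1: a = malloc(4) -> a = 0; heap: [0-3 ALLOC][4-42 FREE]
Op 2: a = realloc(a, 17) -> a = 0; heap: [0-16 ALLOC][17-42 FREE]
Op 3: b = malloc(6) -> b = 17; heap: [0-16 ALLOC][17-22 ALLOC][23-42 FREE]
Op 4: a = realloc(a, 6) -> a = 0; heap: [0-5 ALLOC][6-16 FREE][17-22 ALLOC][23-42 FREE]
Op 5: a = realloc(a, 18) -> a = 23; heap: [0-16 FREE][17-22 ALLOC][23-40 ALLOC][41-42 FREE]
Op 6: free(a) -> (freed a); heap: [0-16 FREE][17-22 ALLOC][23-42 FREE]
Op 7: c = malloc(4) -> c = 0; heap: [0-3 ALLOC][4-16 FREE][17-22 ALLOC][23-42 FREE]
Free blocks: [13 20] total_free=33 largest=20 -> 100*(33-20)/33 = 1300/33 ≈ 39.394 -> rounds to 39

Answer: 39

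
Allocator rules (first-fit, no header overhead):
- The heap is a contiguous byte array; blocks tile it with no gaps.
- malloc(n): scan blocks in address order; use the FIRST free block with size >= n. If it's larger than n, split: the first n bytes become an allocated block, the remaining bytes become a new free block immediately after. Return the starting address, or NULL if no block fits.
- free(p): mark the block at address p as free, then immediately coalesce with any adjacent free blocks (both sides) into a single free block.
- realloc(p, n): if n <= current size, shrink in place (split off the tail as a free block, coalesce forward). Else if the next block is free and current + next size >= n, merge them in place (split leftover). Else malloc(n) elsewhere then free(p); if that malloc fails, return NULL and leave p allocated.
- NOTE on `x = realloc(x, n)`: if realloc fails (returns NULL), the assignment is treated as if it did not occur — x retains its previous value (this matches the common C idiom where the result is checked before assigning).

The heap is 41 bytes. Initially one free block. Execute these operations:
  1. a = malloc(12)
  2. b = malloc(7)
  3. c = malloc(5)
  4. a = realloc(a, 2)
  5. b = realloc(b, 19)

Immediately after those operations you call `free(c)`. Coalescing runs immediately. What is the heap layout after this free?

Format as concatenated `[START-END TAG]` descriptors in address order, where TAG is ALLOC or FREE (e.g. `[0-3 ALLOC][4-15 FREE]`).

Op 1: a = malloc(12) -> a = 0; heap: [0-11 ALLOC][12-40 FREE]
Op 2: b = malloc(7) -> b = 12; heap: [0-11 ALLOC][12-18 ALLOC][19-40 FREE]
Op 3: c = malloc(5) -> c = 19; heap: [0-11 ALLOC][12-18 ALLOC][19-23 ALLOC][24-40 FREE]
Op 4: a = realloc(a, 2) -> a = 0; heap: [0-1 ALLOC][2-11 FREE][12-18 ALLOC][19-23 ALLOC][24-40 FREE]
Op 5: b = realloc(b, 19) -> NULL (b unchanged); heap: [0-1 ALLOC][2-11 FREE][12-18 ALLOC][19-23 ALLOC][24-40 FREE]
free(c): c = 19 -> block [19-23 ALLOC]; mark free, coalesce with adjacent free neighbors -> [0-1 ALLOC][2-11 FREE][12-18 ALLOC][19-40 FREE]

Answer: [0-1 ALLOC][2-11 FREE][12-18 ALLOC][19-40 FREE]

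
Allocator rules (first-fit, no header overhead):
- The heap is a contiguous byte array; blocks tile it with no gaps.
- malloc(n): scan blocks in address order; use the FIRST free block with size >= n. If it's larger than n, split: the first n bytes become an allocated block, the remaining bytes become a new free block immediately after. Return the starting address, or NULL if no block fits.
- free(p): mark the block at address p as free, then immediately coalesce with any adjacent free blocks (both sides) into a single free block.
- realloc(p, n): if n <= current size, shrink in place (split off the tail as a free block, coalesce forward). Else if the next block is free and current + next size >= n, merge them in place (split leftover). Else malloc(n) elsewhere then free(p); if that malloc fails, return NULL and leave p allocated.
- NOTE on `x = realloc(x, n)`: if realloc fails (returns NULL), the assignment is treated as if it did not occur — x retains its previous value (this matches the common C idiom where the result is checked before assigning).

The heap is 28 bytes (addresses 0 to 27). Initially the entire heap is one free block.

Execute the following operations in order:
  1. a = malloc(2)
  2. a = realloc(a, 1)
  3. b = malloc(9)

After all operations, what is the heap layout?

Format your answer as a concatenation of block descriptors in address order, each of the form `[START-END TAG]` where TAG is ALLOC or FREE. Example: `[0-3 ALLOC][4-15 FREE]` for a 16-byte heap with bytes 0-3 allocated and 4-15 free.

Op 1: a = malloc(2) -> a = 0; heap: [0-1 ALLOC][2-27 FREE]
Op 2: a = realloc(a, 1) -> a = 0; heap: [0-0 ALLOC][1-27 FREE]
Op 3: b = malloc(9) -> b = 1; heap: [0-0 ALLOC][1-9 ALLOC][10-27 FREE]

Answer: [0-0 ALLOC][1-9 ALLOC][10-27 FREE]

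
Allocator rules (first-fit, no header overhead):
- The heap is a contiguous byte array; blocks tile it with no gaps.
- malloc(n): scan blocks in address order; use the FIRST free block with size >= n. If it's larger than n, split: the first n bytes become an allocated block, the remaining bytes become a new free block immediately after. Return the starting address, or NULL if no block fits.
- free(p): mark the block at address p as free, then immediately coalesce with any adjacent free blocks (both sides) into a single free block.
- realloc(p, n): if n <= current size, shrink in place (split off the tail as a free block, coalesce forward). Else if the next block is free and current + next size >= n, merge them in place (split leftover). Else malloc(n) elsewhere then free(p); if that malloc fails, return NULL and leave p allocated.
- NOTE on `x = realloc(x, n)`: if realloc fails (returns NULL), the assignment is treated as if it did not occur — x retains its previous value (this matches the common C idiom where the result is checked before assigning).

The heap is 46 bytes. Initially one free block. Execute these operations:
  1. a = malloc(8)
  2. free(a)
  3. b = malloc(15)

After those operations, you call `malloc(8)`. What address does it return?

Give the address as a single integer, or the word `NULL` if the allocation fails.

Answer: 15

Derivation:
Op 1: a = malloc(8) -> a = 0; heap: [0-7 ALLOC][8-45 FREE]
Op 2: free(a) -> (freed a); heap: [0-45 FREE]
Op 3: b = malloc(15) -> b = 0; heap: [0-14 ALLOC][15-45 FREE]
malloc(8): first-fit scan over [0-14 ALLOC][15-45 FREE] -> 15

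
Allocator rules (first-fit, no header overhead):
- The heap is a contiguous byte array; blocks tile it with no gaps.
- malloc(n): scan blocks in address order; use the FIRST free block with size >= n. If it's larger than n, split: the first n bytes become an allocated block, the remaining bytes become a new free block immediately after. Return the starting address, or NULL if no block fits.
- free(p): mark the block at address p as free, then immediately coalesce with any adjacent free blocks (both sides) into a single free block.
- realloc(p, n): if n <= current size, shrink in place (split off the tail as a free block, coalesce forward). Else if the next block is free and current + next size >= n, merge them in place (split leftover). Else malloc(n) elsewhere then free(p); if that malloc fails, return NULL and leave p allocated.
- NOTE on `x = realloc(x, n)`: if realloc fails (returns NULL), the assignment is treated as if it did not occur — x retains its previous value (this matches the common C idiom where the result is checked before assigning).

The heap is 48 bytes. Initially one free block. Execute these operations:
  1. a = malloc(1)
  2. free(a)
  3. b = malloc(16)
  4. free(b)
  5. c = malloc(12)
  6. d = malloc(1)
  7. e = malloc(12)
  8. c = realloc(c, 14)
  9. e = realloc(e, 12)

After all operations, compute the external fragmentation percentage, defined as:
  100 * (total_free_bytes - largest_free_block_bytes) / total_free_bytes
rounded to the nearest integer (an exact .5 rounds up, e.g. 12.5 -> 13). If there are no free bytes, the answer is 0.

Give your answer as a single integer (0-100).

Answer: 43

Derivation:
Op 1: a = malloc(1) -> a = 0; heap: [0-0 ALLOC][1-47 FREE]
Op 2: free(a) -> (freed a); heap: [0-47 FREE]
Op 3: b = malloc(16) -> b = 0; heap: [0-15 ALLOC][16-47 FREE]
Op 4: free(b) -> (freed b); heap: [0-47 FREE]
Op 5: c = malloc(12) -> c = 0; heap: [0-11 ALLOC][12-47 FREE]
Op 6: d = malloc(1) -> d = 12; heap: [0-11 ALLOC][12-12 ALLOC][13-47 FREE]
Op 7: e = malloc(12) -> e = 13; heap: [0-11 ALLOC][12-12 ALLOC][13-24 ALLOC][25-47 FREE]
Op 8: c = realloc(c, 14) -> c = 25; heap: [0-11 FREE][12-12 ALLOC][13-24 ALLOC][25-38 ALLOC][39-47 FREE]
Op 9: e = realloc(e, 12) -> e = 13; heap: [0-11 FREE][12-12 ALLOC][13-24 ALLOC][25-38 ALLOC][39-47 FREE]
Free blocks: [12 9] total_free=21 largest=12 -> 100*(21-12)/21 = 900/21 ≈ 42.857 -> rounds to 43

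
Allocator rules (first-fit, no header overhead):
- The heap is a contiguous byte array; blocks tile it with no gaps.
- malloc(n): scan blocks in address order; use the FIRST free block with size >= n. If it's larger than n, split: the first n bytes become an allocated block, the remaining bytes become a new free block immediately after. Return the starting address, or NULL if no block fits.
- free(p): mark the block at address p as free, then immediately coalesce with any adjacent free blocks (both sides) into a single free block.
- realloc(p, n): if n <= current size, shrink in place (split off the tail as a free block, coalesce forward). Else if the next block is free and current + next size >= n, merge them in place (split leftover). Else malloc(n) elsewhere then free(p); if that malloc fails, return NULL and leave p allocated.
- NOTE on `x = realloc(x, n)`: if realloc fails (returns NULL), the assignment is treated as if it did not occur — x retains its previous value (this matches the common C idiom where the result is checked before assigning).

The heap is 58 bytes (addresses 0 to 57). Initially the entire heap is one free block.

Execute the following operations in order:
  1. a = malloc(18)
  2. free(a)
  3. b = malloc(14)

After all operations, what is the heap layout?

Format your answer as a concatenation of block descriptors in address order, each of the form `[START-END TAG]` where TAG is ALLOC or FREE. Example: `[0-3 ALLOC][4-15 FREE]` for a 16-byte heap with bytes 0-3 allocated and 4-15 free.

Op 1: a = malloc(18) -> a = 0; heap: [0-17 ALLOC][18-57 FREE]
Op 2: free(a) -> (freed a); heap: [0-57 FREE]
Op 3: b = malloc(14) -> b = 0; heap: [0-13 ALLOC][14-57 FREE]

Answer: [0-13 ALLOC][14-57 FREE]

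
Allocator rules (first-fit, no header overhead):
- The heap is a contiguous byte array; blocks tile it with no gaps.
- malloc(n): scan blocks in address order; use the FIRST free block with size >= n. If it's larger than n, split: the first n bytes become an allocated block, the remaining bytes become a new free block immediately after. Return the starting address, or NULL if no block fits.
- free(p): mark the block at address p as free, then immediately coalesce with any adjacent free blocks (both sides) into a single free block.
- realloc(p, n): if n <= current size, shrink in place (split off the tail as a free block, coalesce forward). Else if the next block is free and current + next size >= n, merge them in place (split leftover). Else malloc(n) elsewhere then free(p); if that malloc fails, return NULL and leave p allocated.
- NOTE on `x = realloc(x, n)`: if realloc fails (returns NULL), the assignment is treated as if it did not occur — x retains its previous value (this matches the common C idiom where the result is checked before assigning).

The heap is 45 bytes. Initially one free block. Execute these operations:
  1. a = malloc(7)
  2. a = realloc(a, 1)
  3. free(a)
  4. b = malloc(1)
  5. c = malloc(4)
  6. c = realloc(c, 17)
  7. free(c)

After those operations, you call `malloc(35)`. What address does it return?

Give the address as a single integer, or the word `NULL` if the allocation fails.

Op 1: a = malloc(7) -> a = 0; heap: [0-6 ALLOC][7-44 FREE]
Op 2: a = realloc(a, 1) -> a = 0; heap: [0-0 ALLOC][1-44 FREE]
Op 3: free(a) -> (freed a); heap: [0-44 FREE]
Op 4: b = malloc(1) -> b = 0; heap: [0-0 ALLOC][1-44 FREE]
Op 5: c = malloc(4) -> c = 1; heap: [0-0 ALLOC][1-4 ALLOC][5-44 FREE]
Op 6: c = realloc(c, 17) -> c = 1; heap: [0-0 ALLOC][1-17 ALLOC][18-44 FREE]
Op 7: free(c) -> (freed c); heap: [0-0 ALLOC][1-44 FREE]
malloc(35): first-fit scan over [0-0 ALLOC][1-44 FREE] -> 1

Answer: 1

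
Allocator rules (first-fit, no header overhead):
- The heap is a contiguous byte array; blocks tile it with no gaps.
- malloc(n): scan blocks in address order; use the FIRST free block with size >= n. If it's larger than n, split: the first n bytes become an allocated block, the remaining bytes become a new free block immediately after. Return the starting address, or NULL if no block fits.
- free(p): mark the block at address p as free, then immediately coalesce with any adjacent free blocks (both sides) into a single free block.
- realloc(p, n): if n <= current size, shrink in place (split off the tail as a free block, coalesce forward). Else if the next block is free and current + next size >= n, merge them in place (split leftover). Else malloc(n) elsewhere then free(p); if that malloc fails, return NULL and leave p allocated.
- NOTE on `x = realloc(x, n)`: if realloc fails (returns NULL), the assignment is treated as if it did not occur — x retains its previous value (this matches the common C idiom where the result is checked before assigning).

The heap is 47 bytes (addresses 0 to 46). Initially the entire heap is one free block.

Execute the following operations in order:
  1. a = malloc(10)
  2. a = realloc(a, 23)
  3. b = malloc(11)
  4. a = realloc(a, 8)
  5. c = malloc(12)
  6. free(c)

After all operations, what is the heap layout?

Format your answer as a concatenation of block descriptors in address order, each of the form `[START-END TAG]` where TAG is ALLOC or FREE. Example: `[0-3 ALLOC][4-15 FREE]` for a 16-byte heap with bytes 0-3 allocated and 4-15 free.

Answer: [0-7 ALLOC][8-22 FREE][23-33 ALLOC][34-46 FREE]

Derivation:
Op 1: a = malloc(10) -> a = 0; heap: [0-9 ALLOC][10-46 FREE]
Op 2: a = realloc(a, 23) -> a = 0; heap: [0-22 ALLOC][23-46 FREE]
Op 3: b = malloc(11) -> b = 23; heap: [0-22 ALLOC][23-33 ALLOC][34-46 FREE]
Op 4: a = realloc(a, 8) -> a = 0; heap: [0-7 ALLOC][8-22 FREE][23-33 ALLOC][34-46 FREE]
Op 5: c = malloc(12) -> c = 8; heap: [0-7 ALLOC][8-19 ALLOC][20-22 FREE][23-33 ALLOC][34-46 FREE]
Op 6: free(c) -> (freed c); heap: [0-7 ALLOC][8-22 FREE][23-33 ALLOC][34-46 FREE]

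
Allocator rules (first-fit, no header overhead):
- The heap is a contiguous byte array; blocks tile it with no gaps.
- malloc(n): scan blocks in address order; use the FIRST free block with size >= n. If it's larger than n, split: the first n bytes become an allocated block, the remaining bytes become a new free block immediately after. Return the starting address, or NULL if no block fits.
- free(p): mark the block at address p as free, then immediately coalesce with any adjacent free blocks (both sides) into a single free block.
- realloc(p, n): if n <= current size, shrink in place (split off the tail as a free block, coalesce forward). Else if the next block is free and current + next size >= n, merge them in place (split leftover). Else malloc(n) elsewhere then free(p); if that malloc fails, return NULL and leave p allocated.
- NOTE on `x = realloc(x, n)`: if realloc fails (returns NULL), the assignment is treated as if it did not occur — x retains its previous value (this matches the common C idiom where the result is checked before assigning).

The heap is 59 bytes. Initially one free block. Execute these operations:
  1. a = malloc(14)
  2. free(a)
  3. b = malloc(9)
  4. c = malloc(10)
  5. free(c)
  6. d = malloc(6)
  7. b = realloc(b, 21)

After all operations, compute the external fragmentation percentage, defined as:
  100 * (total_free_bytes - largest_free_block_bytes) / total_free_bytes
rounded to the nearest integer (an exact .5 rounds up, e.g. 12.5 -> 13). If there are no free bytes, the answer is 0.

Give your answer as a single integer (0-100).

Op 1: a = malloc(14) -> a = 0; heap: [0-13 ALLOC][14-58 FREE]
Op 2: free(a) -> (freed a); heap: [0-58 FREE]
Op 3: b = malloc(9) -> b = 0; heap: [0-8 ALLOC][9-58 FREE]
Op 4: c = malloc(10) -> c = 9; heap: [0-8 ALLOC][9-18 ALLOC][19-58 FREE]
Op 5: free(c) -> (freed c); heap: [0-8 ALLOC][9-58 FREE]
Op 6: d = malloc(6) -> d = 9; heap: [0-8 ALLOC][9-14 ALLOC][15-58 FREE]
Op 7: b = realloc(b, 21) -> b = 15; heap: [0-8 FREE][9-14 ALLOC][15-35 ALLOC][36-58 FREE]
Free blocks: [9 23] total_free=32 largest=23 -> 100*(32-23)/32 = 900/32 = 28.125 -> rounds to 28

Answer: 28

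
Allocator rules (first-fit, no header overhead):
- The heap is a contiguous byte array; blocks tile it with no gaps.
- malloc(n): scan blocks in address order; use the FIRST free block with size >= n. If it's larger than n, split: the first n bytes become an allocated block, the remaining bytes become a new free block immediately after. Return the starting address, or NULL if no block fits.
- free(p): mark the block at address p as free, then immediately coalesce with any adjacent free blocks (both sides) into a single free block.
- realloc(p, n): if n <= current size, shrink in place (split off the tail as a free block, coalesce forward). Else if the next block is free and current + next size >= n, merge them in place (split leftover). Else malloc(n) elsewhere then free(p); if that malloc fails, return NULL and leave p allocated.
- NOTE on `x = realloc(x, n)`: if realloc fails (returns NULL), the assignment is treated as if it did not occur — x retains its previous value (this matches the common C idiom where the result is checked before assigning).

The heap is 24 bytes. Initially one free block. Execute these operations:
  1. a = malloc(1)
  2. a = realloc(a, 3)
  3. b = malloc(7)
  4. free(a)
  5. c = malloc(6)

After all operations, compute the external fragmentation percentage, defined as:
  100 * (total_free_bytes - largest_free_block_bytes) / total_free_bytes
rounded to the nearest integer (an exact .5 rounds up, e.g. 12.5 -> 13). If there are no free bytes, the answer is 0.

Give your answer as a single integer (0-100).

Op 1: a = malloc(1) -> a = 0; heap: [0-0 ALLOC][1-23 FREE]
Op 2: a = realloc(a, 3) -> a = 0; heap: [0-2 ALLOC][3-23 FREE]
Op 3: b = malloc(7) -> b = 3; heap: [0-2 ALLOC][3-9 ALLOC][10-23 FREE]
Op 4: free(a) -> (freed a); heap: [0-2 FREE][3-9 ALLOC][10-23 FREE]
Op 5: c = malloc(6) -> c = 10; heap: [0-2 FREE][3-9 ALLOC][10-15 ALLOC][16-23 FREE]
Free blocks: [3 8] total_free=11 largest=8 -> 100*(11-8)/11 = 300/11 ≈ 27.273 -> rounds to 27

Answer: 27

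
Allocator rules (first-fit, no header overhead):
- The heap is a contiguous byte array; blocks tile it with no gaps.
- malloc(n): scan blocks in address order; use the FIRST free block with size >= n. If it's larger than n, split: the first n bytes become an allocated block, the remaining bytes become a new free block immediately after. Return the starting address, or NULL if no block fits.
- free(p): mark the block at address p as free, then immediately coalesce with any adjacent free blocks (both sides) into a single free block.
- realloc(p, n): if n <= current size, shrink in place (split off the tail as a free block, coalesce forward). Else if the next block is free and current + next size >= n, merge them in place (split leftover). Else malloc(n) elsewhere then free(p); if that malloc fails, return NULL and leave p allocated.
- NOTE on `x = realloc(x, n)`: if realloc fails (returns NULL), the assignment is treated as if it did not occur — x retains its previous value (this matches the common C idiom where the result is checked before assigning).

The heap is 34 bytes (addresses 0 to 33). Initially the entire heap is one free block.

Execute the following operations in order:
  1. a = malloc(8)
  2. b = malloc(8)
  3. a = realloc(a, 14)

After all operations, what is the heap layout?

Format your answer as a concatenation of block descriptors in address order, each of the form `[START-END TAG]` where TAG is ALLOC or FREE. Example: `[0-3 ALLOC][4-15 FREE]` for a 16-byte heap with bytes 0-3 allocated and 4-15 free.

Op 1: a = malloc(8) -> a = 0; heap: [0-7 ALLOC][8-33 FREE]
Op 2: b = malloc(8) -> b = 8; heap: [0-7 ALLOC][8-15 ALLOC][16-33 FREE]
Op 3: a = realloc(a, 14) -> a = 16; heap: [0-7 FREE][8-15 ALLOC][16-29 ALLOC][30-33 FREE]

Answer: [0-7 FREE][8-15 ALLOC][16-29 ALLOC][30-33 FREE]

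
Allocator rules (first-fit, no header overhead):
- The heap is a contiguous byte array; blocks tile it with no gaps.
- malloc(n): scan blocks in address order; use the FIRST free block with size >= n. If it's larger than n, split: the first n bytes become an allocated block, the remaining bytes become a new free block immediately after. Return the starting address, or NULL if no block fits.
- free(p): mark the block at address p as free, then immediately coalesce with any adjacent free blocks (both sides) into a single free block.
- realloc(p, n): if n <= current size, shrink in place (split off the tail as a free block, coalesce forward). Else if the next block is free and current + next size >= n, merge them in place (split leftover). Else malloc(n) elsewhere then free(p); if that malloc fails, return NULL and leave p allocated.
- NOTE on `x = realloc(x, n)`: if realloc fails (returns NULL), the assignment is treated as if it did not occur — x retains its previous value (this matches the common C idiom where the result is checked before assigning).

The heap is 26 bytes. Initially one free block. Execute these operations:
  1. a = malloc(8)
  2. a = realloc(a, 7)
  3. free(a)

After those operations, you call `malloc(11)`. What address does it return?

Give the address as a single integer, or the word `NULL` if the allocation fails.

Op 1: a = malloc(8) -> a = 0; heap: [0-7 ALLOC][8-25 FREE]
Op 2: a = realloc(a, 7) -> a = 0; heap: [0-6 ALLOC][7-25 FREE]
Op 3: free(a) -> (freed a); heap: [0-25 FREE]
malloc(11): first-fit scan over [0-25 FREE] -> 0

Answer: 0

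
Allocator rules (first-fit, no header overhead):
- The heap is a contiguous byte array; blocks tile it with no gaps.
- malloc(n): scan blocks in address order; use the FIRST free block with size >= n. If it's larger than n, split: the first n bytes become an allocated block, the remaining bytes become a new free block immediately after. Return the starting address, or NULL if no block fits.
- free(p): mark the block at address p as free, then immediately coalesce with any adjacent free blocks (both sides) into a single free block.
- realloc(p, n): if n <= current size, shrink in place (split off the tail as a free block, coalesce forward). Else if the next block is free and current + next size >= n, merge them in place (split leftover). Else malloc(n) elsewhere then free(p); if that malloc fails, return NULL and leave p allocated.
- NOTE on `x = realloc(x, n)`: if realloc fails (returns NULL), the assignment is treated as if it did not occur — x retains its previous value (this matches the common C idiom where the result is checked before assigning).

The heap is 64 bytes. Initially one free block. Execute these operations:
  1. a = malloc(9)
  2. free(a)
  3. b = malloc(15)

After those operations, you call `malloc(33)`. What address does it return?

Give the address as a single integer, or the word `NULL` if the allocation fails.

Op 1: a = malloc(9) -> a = 0; heap: [0-8 ALLOC][9-63 FREE]
Op 2: free(a) -> (freed a); heap: [0-63 FREE]
Op 3: b = malloc(15) -> b = 0; heap: [0-14 ALLOC][15-63 FREE]
malloc(33): first-fit scan over [0-14 ALLOC][15-63 FREE] -> 15

Answer: 15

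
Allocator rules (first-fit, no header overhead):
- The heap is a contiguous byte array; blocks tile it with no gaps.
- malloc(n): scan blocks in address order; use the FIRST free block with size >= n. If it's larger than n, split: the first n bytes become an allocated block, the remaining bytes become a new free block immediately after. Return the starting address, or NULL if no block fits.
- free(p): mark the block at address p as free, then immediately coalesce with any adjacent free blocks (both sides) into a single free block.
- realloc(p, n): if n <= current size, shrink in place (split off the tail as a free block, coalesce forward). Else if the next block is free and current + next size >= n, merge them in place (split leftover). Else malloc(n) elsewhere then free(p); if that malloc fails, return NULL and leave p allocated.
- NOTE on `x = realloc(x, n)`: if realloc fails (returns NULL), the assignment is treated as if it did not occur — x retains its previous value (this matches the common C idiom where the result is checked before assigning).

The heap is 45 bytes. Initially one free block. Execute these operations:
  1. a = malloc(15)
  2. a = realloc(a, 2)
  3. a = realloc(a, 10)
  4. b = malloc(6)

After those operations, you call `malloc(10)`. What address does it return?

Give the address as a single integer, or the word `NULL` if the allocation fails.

Answer: 16

Derivation:
Op 1: a = malloc(15) -> a = 0; heap: [0-14 ALLOC][15-44 FREE]
Op 2: a = realloc(a, 2) -> a = 0; heap: [0-1 ALLOC][2-44 FREE]
Op 3: a = realloc(a, 10) -> a = 0; heap: [0-9 ALLOC][10-44 FREE]
Op 4: b = malloc(6) -> b = 10; heap: [0-9 ALLOC][10-15 ALLOC][16-44 FREE]
malloc(10): first-fit scan over [0-9 ALLOC][10-15 ALLOC][16-44 FREE] -> 16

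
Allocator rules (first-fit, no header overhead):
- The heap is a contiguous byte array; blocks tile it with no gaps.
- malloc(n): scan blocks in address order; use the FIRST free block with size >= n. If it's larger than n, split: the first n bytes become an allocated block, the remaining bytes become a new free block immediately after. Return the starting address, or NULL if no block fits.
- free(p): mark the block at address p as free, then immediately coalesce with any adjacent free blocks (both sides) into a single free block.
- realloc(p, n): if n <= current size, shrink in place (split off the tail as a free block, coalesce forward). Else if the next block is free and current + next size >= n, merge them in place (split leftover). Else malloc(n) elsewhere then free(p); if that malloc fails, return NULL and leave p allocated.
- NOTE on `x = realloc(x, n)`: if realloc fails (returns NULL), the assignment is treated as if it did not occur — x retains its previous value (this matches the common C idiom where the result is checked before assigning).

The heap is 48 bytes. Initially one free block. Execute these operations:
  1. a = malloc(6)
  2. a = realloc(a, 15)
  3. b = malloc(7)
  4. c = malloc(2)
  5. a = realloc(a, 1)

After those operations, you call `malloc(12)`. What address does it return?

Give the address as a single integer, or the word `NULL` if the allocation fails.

Op 1: a = malloc(6) -> a = 0; heap: [0-5 ALLOC][6-47 FREE]
Op 2: a = realloc(a, 15) -> a = 0; heap: [0-14 ALLOC][15-47 FREE]
Op 3: b = malloc(7) -> b = 15; heap: [0-14 ALLOC][15-21 ALLOC][22-47 FREE]
Op 4: c = malloc(2) -> c = 22; heap: [0-14 ALLOC][15-21 ALLOC][22-23 ALLOC][24-47 FREE]
Op 5: a = realloc(a, 1) -> a = 0; heap: [0-0 ALLOC][1-14 FREE][15-21 ALLOC][22-23 ALLOC][24-47 FREE]
malloc(12): first-fit scan over [0-0 ALLOC][1-14 FREE][15-21 ALLOC][22-23 ALLOC][24-47 FREE] -> 1

Answer: 1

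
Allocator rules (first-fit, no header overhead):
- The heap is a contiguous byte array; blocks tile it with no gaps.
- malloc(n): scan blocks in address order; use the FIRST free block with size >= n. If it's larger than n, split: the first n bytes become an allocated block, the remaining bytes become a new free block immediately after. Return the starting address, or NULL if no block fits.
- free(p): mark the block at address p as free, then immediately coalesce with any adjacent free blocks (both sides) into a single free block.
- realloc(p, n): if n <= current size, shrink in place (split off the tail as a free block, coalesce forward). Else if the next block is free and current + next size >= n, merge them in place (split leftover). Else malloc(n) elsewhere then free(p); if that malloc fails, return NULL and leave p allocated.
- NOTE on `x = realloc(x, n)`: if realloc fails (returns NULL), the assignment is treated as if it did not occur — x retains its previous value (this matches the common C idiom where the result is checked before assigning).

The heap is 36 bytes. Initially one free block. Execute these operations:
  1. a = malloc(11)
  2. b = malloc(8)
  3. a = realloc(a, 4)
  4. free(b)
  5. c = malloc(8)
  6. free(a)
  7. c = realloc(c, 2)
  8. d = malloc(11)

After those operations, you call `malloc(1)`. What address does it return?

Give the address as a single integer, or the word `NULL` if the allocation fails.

Op 1: a = malloc(11) -> a = 0; heap: [0-10 ALLOC][11-35 FREE]
Op 2: b = malloc(8) -> b = 11; heap: [0-10 ALLOC][11-18 ALLOC][19-35 FREE]
Op 3: a = realloc(a, 4) -> a = 0; heap: [0-3 ALLOC][4-10 FREE][11-18 ALLOC][19-35 FREE]
Op 4: free(b) -> (freed b); heap: [0-3 ALLOC][4-35 FREE]
Op 5: c = malloc(8) -> c = 4; heap: [0-3 ALLOC][4-11 ALLOC][12-35 FREE]
Op 6: free(a) -> (freed a); heap: [0-3 FREE][4-11 ALLOC][12-35 FREE]
Op 7: c = realloc(c, 2) -> c = 4; heap: [0-3 FREE][4-5 ALLOC][6-35 FREE]
Op 8: d = malloc(11) -> d = 6; heap: [0-3 FREE][4-5 ALLOC][6-16 ALLOC][17-35 FREE]
malloc(1): first-fit scan over [0-3 FREE][4-5 ALLOC][6-16 ALLOC][17-35 FREE] -> 0

Answer: 0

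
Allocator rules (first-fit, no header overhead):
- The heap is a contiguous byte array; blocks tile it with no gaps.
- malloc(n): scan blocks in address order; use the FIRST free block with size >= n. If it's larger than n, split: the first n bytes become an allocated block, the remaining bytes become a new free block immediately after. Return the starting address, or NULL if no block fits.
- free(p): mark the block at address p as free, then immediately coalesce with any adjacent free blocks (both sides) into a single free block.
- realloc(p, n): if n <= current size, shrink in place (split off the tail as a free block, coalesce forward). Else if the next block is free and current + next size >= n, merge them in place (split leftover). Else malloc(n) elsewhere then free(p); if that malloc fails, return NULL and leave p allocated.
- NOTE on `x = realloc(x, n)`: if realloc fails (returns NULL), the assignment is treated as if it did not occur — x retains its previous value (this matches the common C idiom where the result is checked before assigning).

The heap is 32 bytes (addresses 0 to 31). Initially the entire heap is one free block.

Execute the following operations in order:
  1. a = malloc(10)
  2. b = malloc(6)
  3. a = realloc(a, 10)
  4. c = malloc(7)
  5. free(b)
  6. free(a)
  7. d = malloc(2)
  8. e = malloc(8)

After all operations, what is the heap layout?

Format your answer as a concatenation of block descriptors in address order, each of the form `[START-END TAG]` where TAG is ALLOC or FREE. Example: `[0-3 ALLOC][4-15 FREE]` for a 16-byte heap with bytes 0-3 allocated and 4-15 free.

Op 1: a = malloc(10) -> a = 0; heap: [0-9 ALLOC][10-31 FREE]
Op 2: b = malloc(6) -> b = 10; heap: [0-9 ALLOC][10-15 ALLOC][16-31 FREE]
Op 3: a = realloc(a, 10) -> a = 0; heap: [0-9 ALLOC][10-15 ALLOC][16-31 FREE]
Op 4: c = malloc(7) -> c = 16; heap: [0-9 ALLOC][10-15 ALLOC][16-22 ALLOC][23-31 FREE]
Op 5: free(b) -> (freed b); heap: [0-9 ALLOC][10-15 FREE][16-22 ALLOC][23-31 FREE]
Op 6: free(a) -> (freed a); heap: [0-15 FREE][16-22 ALLOC][23-31 FREE]
Op 7: d = malloc(2) -> d = 0; heap: [0-1 ALLOC][2-15 FREE][16-22 ALLOC][23-31 FREE]
Op 8: e = malloc(8) -> e = 2; heap: [0-1 ALLOC][2-9 ALLOC][10-15 FREE][16-22 ALLOC][23-31 FREE]

Answer: [0-1 ALLOC][2-9 ALLOC][10-15 FREE][16-22 ALLOC][23-31 FREE]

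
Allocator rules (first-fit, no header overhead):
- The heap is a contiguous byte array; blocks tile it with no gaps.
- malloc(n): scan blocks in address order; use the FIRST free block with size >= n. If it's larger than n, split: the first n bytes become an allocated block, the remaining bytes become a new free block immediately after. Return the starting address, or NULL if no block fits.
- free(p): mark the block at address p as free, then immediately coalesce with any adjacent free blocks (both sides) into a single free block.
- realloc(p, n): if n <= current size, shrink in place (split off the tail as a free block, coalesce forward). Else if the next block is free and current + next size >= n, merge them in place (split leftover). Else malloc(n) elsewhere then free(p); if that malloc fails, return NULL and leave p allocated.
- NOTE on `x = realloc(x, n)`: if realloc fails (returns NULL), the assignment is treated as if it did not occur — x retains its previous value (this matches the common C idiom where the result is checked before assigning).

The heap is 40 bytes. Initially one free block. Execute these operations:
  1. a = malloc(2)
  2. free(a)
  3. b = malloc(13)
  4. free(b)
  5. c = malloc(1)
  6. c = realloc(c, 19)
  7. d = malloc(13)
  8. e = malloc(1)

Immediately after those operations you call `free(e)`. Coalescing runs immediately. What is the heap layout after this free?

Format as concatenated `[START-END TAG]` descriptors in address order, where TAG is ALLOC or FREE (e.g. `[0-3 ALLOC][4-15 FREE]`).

Answer: [0-18 ALLOC][19-31 ALLOC][32-39 FREE]

Derivation:
Op 1: a = malloc(2) -> a = 0; heap: [0-1 ALLOC][2-39 FREE]
Op 2: free(a) -> (freed a); heap: [0-39 FREE]
Op 3: b = malloc(13) -> b = 0; heap: [0-12 ALLOC][13-39 FREE]
Op 4: free(b) -> (freed b); heap: [0-39 FREE]
Op 5: c = malloc(1) -> c = 0; heap: [0-0 ALLOC][1-39 FREE]
Op 6: c = realloc(c, 19) -> c = 0; heap: [0-18 ALLOC][19-39 FREE]
Op 7: d = malloc(13) -> d = 19; heap: [0-18 ALLOC][19-31 ALLOC][32-39 FREE]
Op 8: e = malloc(1) -> e = 32; heap: [0-18 ALLOC][19-31 ALLOC][32-32 ALLOC][33-39 FREE]
free(e): e = 32 -> block [32-32 ALLOC]; mark free, coalesce with adjacent free neighbors -> [0-18 ALLOC][19-31 ALLOC][32-39 FREE]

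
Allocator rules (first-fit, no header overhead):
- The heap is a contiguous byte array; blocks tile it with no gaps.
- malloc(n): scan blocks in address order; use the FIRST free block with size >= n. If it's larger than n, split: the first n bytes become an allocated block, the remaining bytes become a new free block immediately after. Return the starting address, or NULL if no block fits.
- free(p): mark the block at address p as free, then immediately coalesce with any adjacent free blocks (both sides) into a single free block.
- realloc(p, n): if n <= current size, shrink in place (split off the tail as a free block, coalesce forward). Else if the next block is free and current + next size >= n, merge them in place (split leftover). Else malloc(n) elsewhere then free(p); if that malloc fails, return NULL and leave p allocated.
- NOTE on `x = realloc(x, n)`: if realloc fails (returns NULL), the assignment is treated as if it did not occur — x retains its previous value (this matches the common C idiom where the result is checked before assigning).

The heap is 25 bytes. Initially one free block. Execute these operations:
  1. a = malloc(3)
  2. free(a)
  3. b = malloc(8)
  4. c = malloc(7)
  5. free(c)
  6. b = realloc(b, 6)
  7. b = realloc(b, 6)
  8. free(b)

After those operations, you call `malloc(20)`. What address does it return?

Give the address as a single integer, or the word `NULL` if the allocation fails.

Op 1: a = malloc(3) -> a = 0; heap: [0-2 ALLOC][3-24 FREE]
Op 2: free(a) -> (freed a); heap: [0-24 FREE]
Op 3: b = malloc(8) -> b = 0; heap: [0-7 ALLOC][8-24 FREE]
Op 4: c = malloc(7) -> c = 8; heap: [0-7 ALLOC][8-14 ALLOC][15-24 FREE]
Op 5: free(c) -> (freed c); heap: [0-7 ALLOC][8-24 FREE]
Op 6: b = realloc(b, 6) -> b = 0; heap: [0-5 ALLOC][6-24 FREE]
Op 7: b = realloc(b, 6) -> b = 0; heap: [0-5 ALLOC][6-24 FREE]
Op 8: free(b) -> (freed b); heap: [0-24 FREE]
malloc(20): first-fit scan over [0-24 FREE] -> 0

Answer: 0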